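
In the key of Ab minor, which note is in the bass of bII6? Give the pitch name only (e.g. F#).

bII in Ab minor has root Bbb; the chord is Bbb-Db-Fb.
The figure 6 means first inversion — the third is in the bass.

Db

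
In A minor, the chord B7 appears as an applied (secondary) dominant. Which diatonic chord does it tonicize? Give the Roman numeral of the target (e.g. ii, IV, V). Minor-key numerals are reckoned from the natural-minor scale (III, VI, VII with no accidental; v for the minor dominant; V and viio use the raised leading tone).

V

The chord is a dominant seventh chord on B.
A dominant resolves down a perfect fifth: B → E. In A minor, E is scale degree 5, i.e. V.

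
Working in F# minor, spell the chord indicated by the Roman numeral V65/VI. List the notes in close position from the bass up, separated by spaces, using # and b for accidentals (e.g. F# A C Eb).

C# E G A

The slash means an applied dominant: we want the dominant of VI. In F# minor, VI is D major, and its dominant is built on A.
Building a dominant seventh chord on A gives A-C#-E-G.
With the 65 figure the chord is in first inversion; from the bass C# upward in close position it reads C#-E-G-A.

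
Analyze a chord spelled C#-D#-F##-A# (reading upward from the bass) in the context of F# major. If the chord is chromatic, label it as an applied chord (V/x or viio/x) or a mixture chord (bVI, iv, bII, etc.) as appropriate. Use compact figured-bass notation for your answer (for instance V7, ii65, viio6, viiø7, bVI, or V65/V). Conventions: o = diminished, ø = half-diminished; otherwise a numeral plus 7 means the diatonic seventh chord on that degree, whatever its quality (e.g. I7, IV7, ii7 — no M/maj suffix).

The pitches D#-F##-A#-C# form a dominant seventh chord rooted on D#.
D# is not a diatonic chord root with this quality in F# major, but it lies a perfect fifth above G# (ii), so the chord functions as an applied dominant of ii.
With C# in the bass the chord is in third inversion, so the figured bass is 42.

V42/ii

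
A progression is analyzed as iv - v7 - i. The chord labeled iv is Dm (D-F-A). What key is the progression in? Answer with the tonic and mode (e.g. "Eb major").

A minor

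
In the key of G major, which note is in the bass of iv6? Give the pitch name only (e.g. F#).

Eb

iv in G major has root C; the chord is C-Eb-G.
The figure 6 means first inversion — the third is in the bass.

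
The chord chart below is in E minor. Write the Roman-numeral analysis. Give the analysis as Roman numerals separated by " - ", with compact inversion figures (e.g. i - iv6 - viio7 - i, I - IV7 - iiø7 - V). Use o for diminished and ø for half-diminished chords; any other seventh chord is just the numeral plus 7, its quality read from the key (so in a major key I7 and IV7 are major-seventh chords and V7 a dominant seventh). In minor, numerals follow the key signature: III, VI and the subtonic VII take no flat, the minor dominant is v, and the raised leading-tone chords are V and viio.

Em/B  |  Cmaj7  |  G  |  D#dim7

Em/B has root E, degree 1 in E minor, so i64.
Cmaj7: major seventh chord on C = scale degree 6 → VI7.
G: root G is the mediant; major triad there is III.
D#dim7: root D# is the leading tone; fully diminished seventh chord there is viio7.

i64 - VI7 - III - viio7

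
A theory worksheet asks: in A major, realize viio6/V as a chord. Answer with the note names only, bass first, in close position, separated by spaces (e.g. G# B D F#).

The slash marks an applied leading-tone chord: viio of V. In A major, V is E, so the leading tone to it is D#, a half step below.
Building a diminished triad on D# gives D#-F#-A.
With the 6 figure the chord is in first inversion; from the bass F# upward in close position it reads F#-A-D#.

F# A D#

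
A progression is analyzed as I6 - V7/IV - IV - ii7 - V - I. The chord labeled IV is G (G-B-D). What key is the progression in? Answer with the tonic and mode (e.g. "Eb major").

The chord G is a major triad rooted on G; its label is IV.
If G is scale degree 4 and the mode makes that degree carry a major triad, the tonic is D and the mode is major.

D major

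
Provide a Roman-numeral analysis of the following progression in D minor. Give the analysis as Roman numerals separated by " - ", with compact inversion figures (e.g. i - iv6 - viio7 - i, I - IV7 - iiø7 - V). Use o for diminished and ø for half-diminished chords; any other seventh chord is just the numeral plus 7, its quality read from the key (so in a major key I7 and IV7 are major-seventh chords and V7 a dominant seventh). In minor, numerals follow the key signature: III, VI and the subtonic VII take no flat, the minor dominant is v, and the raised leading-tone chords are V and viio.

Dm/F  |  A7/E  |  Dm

i6 - V43 - i

Dm/F: root D is the tonic; minor triad there is i6.
A7/E: dominant seventh chord on A = scale degree 5 → V43.
Dm: root D is the tonic; minor triad there is i.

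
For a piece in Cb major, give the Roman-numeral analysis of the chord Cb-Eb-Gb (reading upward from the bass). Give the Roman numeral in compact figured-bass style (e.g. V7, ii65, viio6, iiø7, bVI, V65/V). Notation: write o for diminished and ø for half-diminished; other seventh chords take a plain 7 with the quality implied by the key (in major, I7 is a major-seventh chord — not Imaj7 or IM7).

I

Stacked in thirds the chord is Cb-Eb-Gb: a major triad on Cb.
In Cb major, Cb is the tonic; the diatonic major triad there is I.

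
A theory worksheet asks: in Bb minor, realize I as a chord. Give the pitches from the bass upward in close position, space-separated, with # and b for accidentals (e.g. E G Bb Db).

Bb D F

Scale degree 1 in Bb minor is Bb; here the chord built on it is altered to a major triad. I is the major tonic (Picardy third), borrowed from the parallel major.
So the chord is Bb-D-F.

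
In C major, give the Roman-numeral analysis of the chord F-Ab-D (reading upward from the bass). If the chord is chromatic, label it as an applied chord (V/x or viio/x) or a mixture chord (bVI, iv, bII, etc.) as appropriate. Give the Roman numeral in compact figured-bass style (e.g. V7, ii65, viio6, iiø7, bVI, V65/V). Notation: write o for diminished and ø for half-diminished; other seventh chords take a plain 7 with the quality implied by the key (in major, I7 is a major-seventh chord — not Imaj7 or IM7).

iio6

The pitches D-F-Ab form a diminished triad rooted on D.
D is the second degree of C major. This is the diminished supertonic triad, borrowed from the parallel minor.
With F in the bass the chord is in first inversion, so the figured bass is 6.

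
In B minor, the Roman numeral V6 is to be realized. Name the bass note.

A#

V in B minor has root F#; the chord is F#-A#-C#.
The figure 6 means first inversion — the third is in the bass.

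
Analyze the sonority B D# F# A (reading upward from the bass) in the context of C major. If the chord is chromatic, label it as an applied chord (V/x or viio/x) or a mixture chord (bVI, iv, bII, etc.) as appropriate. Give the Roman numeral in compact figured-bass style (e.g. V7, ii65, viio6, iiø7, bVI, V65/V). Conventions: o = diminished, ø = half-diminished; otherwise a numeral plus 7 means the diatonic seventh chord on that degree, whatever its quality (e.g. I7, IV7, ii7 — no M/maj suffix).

V7/iii

The pitches B-D#-F#-A form a dominant seventh chord rooted on B.
B is not a diatonic chord root with this quality in C major, but it lies a perfect fifth above E (iii), so the chord functions as an applied dominant of iii.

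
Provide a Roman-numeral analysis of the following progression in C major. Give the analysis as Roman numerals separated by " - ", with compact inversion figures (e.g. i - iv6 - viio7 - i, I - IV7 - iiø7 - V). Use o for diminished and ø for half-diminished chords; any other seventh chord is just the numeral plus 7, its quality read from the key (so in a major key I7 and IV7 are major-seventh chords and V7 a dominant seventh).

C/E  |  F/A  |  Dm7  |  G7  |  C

I6 - IV6 - ii7 - V7 - I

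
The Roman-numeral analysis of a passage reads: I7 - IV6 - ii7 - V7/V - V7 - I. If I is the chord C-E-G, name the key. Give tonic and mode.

C major

The chord C is a major triad rooted on C; its label is I.
If C is scale degree 1 and the mode makes that degree carry a major triad, the tonic is C and the mode is major.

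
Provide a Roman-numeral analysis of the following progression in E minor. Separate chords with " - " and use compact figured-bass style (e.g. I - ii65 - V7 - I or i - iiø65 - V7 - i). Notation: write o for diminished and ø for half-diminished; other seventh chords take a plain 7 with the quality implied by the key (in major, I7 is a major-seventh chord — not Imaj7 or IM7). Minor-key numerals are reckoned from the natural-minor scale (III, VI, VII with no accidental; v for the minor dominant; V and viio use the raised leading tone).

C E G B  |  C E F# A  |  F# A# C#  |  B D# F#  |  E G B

VI7 - iiø43 - V/V - V - i

C-E-G-B: root C is the submediant; major seventh chord there is VI7.
C-E-F#-A has root F#, degree 2 in E minor, so iiø43.
F#-A#-C#: a major triad on F#, the applied dominant of V → V/V.
B-D#-F#: root B is the dominant; major triad there is V.
E-G-B: root E is the tonic; minor triad there is i.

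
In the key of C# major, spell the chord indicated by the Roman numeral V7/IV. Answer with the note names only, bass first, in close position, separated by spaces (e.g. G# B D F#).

The slash means an applied dominant: we want the dominant of IV. In C# major, IV is F# major, and its dominant is built on C#.
Building a dominant seventh chord on C# gives C#-E#-G#-B.

C# E# G# B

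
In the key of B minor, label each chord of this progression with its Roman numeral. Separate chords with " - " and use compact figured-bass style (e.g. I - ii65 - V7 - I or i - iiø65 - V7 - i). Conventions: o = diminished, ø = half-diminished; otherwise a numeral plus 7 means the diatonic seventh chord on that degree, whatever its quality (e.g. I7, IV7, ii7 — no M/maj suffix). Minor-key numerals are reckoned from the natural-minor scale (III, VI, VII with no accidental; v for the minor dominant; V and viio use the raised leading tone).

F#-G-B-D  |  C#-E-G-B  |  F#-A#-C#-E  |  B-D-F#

F#-G-B-D has root G, degree 6 in B minor, so VI42.
C#-E-G-B has root C#, degree 2 in B minor, so iiø7.
F#-A#-C#-E: dominant seventh chord on F# = scale degree 5 → V7.
B-D-F#: minor triad on B = scale degree 1 → i.

VI42 - iiø7 - V7 - i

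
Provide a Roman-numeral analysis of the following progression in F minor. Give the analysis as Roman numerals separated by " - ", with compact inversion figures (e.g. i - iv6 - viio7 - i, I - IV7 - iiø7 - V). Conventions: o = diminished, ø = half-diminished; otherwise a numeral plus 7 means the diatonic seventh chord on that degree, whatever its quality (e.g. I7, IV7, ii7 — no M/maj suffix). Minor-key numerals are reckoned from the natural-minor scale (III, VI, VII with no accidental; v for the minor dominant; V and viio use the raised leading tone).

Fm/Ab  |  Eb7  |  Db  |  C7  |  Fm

i6 - VII7 - VI - V7 - i

Fm/Ab: minor triad on F = scale degree 1 → i6.
Eb7: root Eb is the subtonic; dominant seventh chord there is VII7.
Db: root Db is the submediant; major triad there is VI.
C7 has root C, degree 5 in F minor, so V7.
Fm has root F, degree 1 in F minor, so i.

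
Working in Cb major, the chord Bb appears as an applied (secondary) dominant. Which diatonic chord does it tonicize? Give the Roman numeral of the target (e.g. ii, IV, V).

iii

The chord is a major triad on Bb.
A dominant resolves down a perfect fifth: Bb → Eb. In Cb major, Eb is scale degree 3, i.e. iii.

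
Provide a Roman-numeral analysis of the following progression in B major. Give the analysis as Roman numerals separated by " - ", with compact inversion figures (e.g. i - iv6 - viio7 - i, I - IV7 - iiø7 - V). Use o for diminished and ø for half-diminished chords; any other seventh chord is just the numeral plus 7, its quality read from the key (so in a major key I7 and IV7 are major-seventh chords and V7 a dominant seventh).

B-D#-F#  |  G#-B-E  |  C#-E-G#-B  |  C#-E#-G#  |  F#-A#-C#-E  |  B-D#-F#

B-D#-F#: major triad on B = scale degree 1 → I.
G#-B-E: major triad on E = scale degree 4 → IV6.
C#-E-G#-B has root C#, degree 2 in B major, so ii7.
C#-E#-G# is the secondary dominant of V (major triad on C#): V/V.
F#-A#-C#-E: root F# is the dominant; dominant seventh chord there is V7.
B-D#-F#: root B is the tonic; major triad there is I.

I - IV6 - ii7 - V/V - V7 - I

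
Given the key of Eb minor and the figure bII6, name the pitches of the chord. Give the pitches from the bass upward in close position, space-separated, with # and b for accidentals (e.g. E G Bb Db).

bII6 is the Neapolitan sixth — a major triad on the lowered second degree, here in its customary first inversion. In Eb minor that root is Fb.
So the chord is Fb-Ab-Cb.
With the 6 figure the chord is in first inversion; from the bass Ab upward in close position it reads Ab-Cb-Fb.

Ab Cb Fb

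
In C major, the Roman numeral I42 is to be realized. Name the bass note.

I in C major has root C; the chord is C-E-G-B.
The figure 42 means third inversion — the seventh is in the bass.

B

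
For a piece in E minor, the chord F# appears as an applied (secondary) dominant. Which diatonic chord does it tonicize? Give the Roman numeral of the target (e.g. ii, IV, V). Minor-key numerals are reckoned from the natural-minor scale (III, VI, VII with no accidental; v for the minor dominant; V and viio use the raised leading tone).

The chord is a major triad on F#.
A dominant resolves down a perfect fifth: F# → B. In E minor, B is scale degree 5, i.e. V.

V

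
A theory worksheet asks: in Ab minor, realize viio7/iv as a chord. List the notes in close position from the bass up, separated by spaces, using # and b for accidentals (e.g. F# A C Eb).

The slash marks an applied leading-tone chord: viio of iv. In Ab minor, iv is Db, so the leading tone to it is C, a half step below.
Building a fully diminished seventh chord on C gives C-Eb-Gb-Bbb.

C Eb Gb Bbb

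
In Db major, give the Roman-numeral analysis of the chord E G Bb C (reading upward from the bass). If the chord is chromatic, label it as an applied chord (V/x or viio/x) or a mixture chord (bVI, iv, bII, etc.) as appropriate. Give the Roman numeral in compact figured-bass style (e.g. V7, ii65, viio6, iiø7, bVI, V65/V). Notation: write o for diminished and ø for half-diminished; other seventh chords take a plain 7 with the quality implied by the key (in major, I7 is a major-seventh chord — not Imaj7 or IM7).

V65/iii

The pitches C-E-G-Bb form a dominant seventh chord rooted on C.
C is not a diatonic chord root with this quality in Db major, but it lies a perfect fifth above F (iii), so the chord functions as an applied dominant of iii.
With E in the bass the chord is in first inversion, so the figured bass is 65.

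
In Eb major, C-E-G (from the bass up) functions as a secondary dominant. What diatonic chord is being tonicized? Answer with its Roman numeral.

ii

The chord is a major triad on C.
A dominant resolves down a perfect fifth: C → F. In Eb major, F is scale degree 2, i.e. ii.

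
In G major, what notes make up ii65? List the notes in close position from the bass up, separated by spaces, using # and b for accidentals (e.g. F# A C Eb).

The numeral's case and figure indicate a minor seventh chord. In G major its root, the supertonic, is A.
That chord is spelled A-C-E-G.
The figured bass 65 indicates first inversion, placing the third (C) in the bass: C-E-G-A.

C E G A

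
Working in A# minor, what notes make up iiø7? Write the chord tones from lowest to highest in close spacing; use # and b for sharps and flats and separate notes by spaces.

B# D# F# A#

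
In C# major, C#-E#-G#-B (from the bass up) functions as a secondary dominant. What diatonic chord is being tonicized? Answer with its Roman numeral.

IV

The chord is a dominant seventh chord on C#.
A dominant resolves down a perfect fifth: C# → F#. In C# major, F# is scale degree 4, i.e. IV.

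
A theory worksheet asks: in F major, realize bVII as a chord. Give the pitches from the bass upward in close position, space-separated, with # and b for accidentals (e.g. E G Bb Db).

bVII is a major triad on the lowered seventh degree (the subtonic), borrowed from the parallel minor. In F major that root is Eb.
So the chord is Eb-G-Bb, a major triad.

Eb G Bb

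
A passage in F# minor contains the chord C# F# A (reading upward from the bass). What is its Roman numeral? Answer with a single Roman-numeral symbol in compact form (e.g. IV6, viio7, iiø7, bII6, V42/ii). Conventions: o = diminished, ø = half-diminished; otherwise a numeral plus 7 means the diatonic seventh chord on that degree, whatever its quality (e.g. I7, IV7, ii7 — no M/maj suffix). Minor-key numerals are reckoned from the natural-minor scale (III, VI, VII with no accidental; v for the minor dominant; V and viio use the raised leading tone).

i64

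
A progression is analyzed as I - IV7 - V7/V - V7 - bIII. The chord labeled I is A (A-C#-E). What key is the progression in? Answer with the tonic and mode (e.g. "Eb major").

The chord A is a major triad rooted on A; its label is I.
If A is scale degree 1 and the mode makes that degree carry a major triad, the tonic is A and the mode is major.

A major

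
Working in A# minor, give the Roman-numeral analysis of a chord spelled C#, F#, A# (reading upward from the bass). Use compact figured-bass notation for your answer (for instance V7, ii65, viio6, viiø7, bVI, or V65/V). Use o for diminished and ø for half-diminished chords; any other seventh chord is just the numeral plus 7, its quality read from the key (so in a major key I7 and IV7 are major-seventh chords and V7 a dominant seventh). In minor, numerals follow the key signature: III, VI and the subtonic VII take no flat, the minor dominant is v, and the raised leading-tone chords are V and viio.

VI64

The pitches F#-A#-C# form a major triad rooted on F#.
F# is scale degree 6 in A# minor, and a major triad on that degree is written VI.
With C# in the bass the chord is in second inversion, so the figured bass is 64.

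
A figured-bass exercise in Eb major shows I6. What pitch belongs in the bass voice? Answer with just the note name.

G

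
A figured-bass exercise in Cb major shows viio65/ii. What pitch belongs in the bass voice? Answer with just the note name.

Eb

The applied chord viio65/ii is rooted on C: C-Eb-Gb-Bbb.
The figure 65 means first inversion — the third is in the bass.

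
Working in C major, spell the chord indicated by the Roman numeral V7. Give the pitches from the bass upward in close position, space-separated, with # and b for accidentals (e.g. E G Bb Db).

G B D F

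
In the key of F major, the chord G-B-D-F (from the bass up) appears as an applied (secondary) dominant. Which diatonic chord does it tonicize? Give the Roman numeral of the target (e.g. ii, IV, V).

The chord is a dominant seventh chord on G.
A dominant resolves down a perfect fifth: G → C. In F major, C is scale degree 5, i.e. V.

V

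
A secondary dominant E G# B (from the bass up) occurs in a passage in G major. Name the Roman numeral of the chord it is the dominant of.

ii

The chord is a major triad on E.
A dominant resolves down a perfect fifth: E → A. In G major, A is scale degree 2, i.e. ii.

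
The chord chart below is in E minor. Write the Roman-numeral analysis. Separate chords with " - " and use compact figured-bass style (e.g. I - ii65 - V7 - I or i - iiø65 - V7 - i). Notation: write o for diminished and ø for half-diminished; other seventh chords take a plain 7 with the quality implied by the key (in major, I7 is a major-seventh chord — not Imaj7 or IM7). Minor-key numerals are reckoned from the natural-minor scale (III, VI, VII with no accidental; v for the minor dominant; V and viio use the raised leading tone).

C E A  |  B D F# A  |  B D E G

iv6 - v7 - i43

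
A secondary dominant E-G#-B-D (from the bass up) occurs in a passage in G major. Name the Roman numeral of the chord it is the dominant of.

ii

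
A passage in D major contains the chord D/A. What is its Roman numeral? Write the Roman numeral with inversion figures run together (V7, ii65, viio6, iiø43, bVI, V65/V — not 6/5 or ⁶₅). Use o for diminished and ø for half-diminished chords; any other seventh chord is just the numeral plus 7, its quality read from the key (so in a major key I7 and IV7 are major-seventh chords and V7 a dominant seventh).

The pitches D-F#-A form a major triad rooted on D.
In D major, D is the tonic; the diatonic major triad there is I.
With A in the bass the chord is in second inversion, so the figured bass is 64.

I64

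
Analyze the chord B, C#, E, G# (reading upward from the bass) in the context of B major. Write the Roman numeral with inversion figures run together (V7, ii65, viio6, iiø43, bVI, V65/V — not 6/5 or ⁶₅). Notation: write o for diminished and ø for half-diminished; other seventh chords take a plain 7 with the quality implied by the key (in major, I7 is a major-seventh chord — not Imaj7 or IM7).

The pitches C#-E-G#-B form a minor seventh chord rooted on C#.
In B major, C# is the supertonic; the diatonic minor seventh chord there is ii7.
With B in the bass the chord is in third inversion, so the figured bass is 42.

ii42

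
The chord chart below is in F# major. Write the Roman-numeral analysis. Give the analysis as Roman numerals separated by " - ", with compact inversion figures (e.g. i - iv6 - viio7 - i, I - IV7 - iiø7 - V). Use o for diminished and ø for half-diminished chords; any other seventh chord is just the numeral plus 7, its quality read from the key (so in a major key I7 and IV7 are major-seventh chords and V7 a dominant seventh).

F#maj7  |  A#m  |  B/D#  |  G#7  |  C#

I7 - iii - IV6 - V7/V - V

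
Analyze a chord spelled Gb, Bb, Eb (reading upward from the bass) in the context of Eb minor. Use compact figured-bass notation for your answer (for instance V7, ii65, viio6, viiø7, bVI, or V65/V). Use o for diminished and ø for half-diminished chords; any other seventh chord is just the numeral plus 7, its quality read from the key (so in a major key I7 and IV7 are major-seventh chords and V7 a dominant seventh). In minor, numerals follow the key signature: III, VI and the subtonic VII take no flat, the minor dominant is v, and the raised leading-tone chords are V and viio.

i6

The pitches Eb-Gb-Bb form a minor triad rooted on Eb.
Eb is scale degree 1 in Eb minor, and a minor triad on that degree is written i.
With Gb in the bass the chord is in first inversion, so the figured bass is 6.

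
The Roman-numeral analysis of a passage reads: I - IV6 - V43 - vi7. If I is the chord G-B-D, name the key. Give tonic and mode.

G major

The chord G is a major triad rooted on G; its label is I.
If G is scale degree 1 and the mode makes that degree carry a major triad, the tonic is G and the mode is major.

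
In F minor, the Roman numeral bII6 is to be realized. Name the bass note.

Bb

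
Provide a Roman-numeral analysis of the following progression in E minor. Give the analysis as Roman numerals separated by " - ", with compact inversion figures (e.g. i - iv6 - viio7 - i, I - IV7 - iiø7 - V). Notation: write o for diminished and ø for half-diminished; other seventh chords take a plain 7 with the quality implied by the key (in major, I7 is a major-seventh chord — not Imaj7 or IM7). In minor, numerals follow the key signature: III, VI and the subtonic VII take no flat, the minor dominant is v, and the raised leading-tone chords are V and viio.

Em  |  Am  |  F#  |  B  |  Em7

i - iv - V/V - V - i7

Em has root E, degree 1 in E minor, so i.
Am has root A, degree 4 in E minor, so iv.
F#: chromatic; F# is V of V, so V/V.
B has root B, degree 5 in E minor, so V.
Em7: minor seventh chord on E = scale degree 1 → i7.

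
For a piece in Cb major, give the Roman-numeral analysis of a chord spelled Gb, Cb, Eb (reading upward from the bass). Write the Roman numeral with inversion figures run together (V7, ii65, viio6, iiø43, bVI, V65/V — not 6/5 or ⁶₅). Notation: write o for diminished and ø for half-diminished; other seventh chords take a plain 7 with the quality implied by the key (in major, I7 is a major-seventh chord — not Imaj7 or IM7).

Stacked in thirds the chord is Cb-Eb-Gb: a major triad on Cb.
Cb is scale degree 1 in Cb major, and a major triad on that degree is written I.
With Gb in the bass the chord is in second inversion, so the figured bass is 64.

I64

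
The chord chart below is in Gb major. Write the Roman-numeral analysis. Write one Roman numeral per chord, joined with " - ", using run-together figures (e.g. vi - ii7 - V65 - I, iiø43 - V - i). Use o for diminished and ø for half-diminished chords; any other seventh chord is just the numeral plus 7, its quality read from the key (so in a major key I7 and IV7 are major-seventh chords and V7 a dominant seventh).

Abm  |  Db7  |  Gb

ii - V7 - I

Abm: minor triad on Ab = scale degree 2 → ii.
Db7 has root Db, degree 5 in Gb major, so V7.
Gb: root Gb is the tonic; major triad there is I.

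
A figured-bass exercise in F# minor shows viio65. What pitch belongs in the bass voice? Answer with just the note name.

viio in F# minor has root E#; the chord is E#-G#-B-D.
The figure 65 means first inversion — the third is in the bass.

G#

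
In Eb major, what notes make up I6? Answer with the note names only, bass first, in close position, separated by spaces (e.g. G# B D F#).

G Bb Eb

In Eb major, the tonic is Eb, and the diatonic chord built there is a major triad.
Stacking thirds from Eb gives Eb-G-Bb.
With the 6 figure the chord is in first inversion; from the bass G upward in close position it reads G-Bb-Eb.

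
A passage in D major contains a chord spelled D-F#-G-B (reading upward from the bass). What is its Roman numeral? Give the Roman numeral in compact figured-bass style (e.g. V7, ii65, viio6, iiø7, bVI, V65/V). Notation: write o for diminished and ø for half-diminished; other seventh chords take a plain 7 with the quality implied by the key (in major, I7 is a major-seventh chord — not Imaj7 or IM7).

IV43

The pitches G-B-D-F# form a major seventh chord rooted on G.
G is scale degree 4 in D major, and a major seventh chord on that degree is written IV7.
With D in the bass the chord is in second inversion, so the figured bass is 43.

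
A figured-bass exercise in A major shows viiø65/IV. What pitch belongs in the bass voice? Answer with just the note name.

The applied chord viiø65/IV is rooted on C#: C#-E-G-B.
The figure 65 means first inversion — the third is in the bass.

E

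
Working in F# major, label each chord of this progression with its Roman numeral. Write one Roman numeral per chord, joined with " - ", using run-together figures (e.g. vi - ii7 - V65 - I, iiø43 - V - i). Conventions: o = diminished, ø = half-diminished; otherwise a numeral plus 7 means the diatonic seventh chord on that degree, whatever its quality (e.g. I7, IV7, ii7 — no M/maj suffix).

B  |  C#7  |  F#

IV - V7 - I

B: major triad on B = scale degree 4 → IV.
C#7: root C# is the dominant; dominant seventh chord there is V7.
F#: root F# is the tonic; major triad there is I.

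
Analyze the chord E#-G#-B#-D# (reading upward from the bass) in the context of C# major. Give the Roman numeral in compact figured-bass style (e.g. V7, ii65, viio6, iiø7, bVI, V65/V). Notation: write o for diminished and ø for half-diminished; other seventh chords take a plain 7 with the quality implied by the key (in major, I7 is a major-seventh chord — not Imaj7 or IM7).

iii7

Stacked in thirds the chord is E#-G#-B#-D#: a minor seventh chord on E#.
In C# major, E# is the mediant; the diatonic minor seventh chord there is iii7.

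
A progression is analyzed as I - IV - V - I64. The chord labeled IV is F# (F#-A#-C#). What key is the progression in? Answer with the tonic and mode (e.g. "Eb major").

The anchor chord is a major triad on F#, labeled IV.
If F# is scale degree 4 and the mode makes that degree carry a major triad, the tonic is C# and the mode is major.

C# major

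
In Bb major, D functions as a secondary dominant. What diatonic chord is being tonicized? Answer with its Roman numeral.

The chord is a major triad on D.
A dominant resolves down a perfect fifth: D → G. In Bb major, G is scale degree 6, i.e. vi.

vi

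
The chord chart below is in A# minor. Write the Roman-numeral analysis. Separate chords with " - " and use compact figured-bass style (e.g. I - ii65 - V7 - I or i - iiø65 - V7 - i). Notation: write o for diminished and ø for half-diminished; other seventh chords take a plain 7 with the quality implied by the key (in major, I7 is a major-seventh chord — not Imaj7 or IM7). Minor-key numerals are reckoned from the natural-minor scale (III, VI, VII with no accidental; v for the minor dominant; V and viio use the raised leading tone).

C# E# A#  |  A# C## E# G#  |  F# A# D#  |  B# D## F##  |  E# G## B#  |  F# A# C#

i6 - V7/iv - iv6 - V/V - V - VI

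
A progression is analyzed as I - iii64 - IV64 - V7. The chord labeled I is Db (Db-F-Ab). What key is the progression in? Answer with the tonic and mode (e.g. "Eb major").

Db major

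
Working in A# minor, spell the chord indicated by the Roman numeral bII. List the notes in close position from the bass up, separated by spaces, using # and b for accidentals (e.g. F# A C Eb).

B D# F#

Scale degree 2 in A# minor is B#; lowering it a half step gives B. bII is the Neapolitan chord — a major triad on the lowered second degree.
So the chord is B-D#-F#.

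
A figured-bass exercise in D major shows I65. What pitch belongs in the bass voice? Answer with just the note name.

F#

I in D major has root D; the chord is D-F#-A-C#.
The figure 65 means first inversion — the third is in the bass.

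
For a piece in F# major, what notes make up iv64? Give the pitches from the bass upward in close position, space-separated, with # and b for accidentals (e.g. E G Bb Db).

Scale degree 4 in F# major is B; here the chord built on it is altered to a minor triad. iv64 is the minor subdominant, borrowed from the parallel minor.
So the chord is B-D-F#.
With the 64 figure the chord is in second inversion; from the bass F# upward in close position it reads F#-B-D.

F# B D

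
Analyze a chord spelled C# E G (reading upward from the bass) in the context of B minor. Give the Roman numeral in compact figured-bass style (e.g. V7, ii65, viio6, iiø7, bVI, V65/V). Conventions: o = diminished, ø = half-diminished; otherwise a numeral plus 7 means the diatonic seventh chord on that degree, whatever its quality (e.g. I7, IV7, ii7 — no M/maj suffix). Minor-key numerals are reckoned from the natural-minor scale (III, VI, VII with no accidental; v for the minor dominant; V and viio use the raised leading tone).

The pitches C#-E-G form a diminished triad rooted on C#.
C# is scale degree 2 in B minor, and a diminished triad on that degree is written iio.

iio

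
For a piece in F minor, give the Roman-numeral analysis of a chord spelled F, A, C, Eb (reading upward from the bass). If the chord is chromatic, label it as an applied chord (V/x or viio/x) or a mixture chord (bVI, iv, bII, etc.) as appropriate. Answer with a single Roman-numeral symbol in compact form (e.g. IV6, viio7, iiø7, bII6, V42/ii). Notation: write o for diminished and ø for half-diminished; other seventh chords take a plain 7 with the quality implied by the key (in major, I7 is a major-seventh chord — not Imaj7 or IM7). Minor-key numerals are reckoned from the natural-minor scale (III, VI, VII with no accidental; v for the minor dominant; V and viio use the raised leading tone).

V7/iv

The pitches F-A-C-Eb form a dominant seventh chord rooted on F.
F is not a diatonic chord root with this quality in F minor, but it lies a perfect fifth above Bb (iv), so the chord functions as an applied dominant of iv.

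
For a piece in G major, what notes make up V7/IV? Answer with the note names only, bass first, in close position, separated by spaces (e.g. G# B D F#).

The slash means an applied dominant: we want the dominant of IV. In G major, IV is C major, and its dominant is built on G.
Building a dominant seventh chord on G gives G-B-D-F.

G B D F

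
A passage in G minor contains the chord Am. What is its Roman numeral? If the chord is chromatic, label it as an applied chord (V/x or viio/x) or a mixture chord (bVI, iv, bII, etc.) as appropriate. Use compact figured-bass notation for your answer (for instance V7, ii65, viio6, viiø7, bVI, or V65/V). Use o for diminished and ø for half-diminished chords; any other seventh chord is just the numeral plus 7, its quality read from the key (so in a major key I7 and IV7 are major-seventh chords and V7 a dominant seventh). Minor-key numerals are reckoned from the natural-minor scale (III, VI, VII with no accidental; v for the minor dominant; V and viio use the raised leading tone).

ii

The pitches A-C-E form a minor triad rooted on A.
A is the second degree of G minor. This is the minor supertonic, borrowed from the parallel major (the Dorian ii).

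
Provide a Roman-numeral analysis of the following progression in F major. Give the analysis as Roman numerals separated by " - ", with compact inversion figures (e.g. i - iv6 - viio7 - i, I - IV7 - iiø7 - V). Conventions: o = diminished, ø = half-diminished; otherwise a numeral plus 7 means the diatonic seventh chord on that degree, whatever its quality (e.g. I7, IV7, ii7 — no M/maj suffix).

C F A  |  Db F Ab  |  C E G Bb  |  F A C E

I64 - bVI - V7 - I7

C-F-A: major triad on F = scale degree 1 → I64.
Db-F-Ab: major triad on Db — chromatic; bVI (borrowed from the parallel minor).
C-E-G-Bb: root C is the dominant; dominant seventh chord there is V7.
F-A-C-E: major seventh chord on F = scale degree 1 → I7.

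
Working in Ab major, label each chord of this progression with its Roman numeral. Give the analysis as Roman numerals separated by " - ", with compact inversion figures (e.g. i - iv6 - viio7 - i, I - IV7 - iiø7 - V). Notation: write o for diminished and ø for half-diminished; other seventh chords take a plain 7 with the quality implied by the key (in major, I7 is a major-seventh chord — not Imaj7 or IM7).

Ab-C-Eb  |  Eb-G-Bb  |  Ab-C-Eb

I - V - I

Ab-C-Eb has root Ab, degree 1 in Ab major, so I.
Eb-G-Bb: major triad on Eb = scale degree 5 → V.
Ab-C-Eb: major triad on Ab = scale degree 1 → I.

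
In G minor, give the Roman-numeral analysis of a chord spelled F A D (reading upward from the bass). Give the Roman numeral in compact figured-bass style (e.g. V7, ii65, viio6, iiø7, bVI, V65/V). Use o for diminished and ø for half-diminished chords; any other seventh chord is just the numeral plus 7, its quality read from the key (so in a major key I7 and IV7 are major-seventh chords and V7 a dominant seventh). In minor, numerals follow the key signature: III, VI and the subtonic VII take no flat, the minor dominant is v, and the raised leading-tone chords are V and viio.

The pitches D-F-A form a minor triad rooted on D.
D is scale degree 5 in G minor, and a minor triad on that degree is written v.
With F in the bass the chord is in first inversion, so the figured bass is 6.

v6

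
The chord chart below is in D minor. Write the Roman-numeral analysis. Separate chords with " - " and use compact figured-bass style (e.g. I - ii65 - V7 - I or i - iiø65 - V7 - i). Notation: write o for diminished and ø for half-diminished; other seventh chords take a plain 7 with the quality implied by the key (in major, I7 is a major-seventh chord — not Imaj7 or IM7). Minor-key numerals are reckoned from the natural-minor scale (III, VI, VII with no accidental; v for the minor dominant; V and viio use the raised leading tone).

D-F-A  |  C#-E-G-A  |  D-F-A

D-F-A has root D, degree 1 in D minor, so i.
C#-E-G-A: dominant seventh chord on A = scale degree 5 → V65.
D-F-A: root D is the tonic; minor triad there is i.

i - V65 - i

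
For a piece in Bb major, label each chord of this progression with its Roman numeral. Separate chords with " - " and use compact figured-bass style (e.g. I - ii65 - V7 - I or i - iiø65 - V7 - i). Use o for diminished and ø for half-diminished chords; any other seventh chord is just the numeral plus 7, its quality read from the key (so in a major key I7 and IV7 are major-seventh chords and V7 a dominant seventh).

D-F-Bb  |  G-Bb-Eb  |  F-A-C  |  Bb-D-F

D-F-Bb: root Bb is the tonic; major triad there is I6.
G-Bb-Eb has root Eb, degree 4 in Bb major, so IV6.
F-A-C: major triad on F = scale degree 5 → V.
Bb-D-F: major triad on Bb = scale degree 1 → I.

I6 - IV6 - V - I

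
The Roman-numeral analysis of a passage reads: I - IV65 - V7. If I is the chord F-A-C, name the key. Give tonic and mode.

F major

The chord F is a major triad rooted on F; its label is I.
If F is scale degree 1 and the mode makes that degree carry a major triad, the tonic is F and the mode is major.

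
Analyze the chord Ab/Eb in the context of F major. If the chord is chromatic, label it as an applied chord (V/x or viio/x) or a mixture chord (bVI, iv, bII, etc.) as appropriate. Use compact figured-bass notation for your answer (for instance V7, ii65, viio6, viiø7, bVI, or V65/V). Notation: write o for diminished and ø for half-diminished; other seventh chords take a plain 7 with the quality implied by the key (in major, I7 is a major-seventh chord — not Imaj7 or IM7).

bIII64

The pitches Ab-C-Eb form a major triad rooted on Ab.
Ab is the lowered third degree of F major (diatonic 3 would be A). This is a major triad on the lowered third degree, borrowed from the parallel minor.
With Eb in the bass the chord is in second inversion, so the figured bass is 64.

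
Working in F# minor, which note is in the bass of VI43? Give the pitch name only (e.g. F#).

A

VI in F# minor has root D; the chord is D-F#-A-C#.
The figure 43 means second inversion — the fifth is in the bass.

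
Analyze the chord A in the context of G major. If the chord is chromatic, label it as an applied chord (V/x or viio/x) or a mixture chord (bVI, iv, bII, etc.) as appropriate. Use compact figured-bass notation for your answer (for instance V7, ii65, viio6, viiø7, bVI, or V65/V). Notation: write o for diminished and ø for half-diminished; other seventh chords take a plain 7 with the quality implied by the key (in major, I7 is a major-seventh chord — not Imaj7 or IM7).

V/V

Stacked in thirds the chord is A-C#-E: a major triad on A.
A is not a diatonic chord root with this quality in G major, but it lies a perfect fifth above D (V), so the chord functions as an applied dominant of V.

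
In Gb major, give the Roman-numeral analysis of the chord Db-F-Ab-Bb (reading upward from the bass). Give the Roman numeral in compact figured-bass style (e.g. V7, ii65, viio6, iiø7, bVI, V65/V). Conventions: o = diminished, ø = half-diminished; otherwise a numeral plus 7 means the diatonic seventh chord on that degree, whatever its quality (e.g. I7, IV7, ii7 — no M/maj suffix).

Stacked in thirds the chord is Bb-Db-F-Ab: a minor seventh chord on Bb.
Bb is scale degree 3 in Gb major, and a minor seventh chord on that degree is written iii7.
With Db in the bass the chord is in first inversion, so the figured bass is 65.

iii65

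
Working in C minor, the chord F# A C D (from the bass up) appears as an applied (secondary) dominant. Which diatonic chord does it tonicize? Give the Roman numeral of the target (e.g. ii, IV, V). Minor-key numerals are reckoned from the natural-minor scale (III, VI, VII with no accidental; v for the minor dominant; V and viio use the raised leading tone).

V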